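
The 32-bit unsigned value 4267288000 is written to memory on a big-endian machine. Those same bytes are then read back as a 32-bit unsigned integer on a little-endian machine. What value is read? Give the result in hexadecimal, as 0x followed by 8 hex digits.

4267288000 in 32-bit hexadecimal is 0xFE59A5C0.
Stored big-endian, the bytes at ascending addresses are FE 59 A5 C0.
Read back as little-endian, the first byte is least significant, giving 0xC0A559FE.

0xC0A559FE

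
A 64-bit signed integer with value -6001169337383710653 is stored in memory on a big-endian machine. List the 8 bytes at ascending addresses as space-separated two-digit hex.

Two's complement of -6001169337383710653 in 64 bits: 6001169337383710653 = 0x53486FB77FB8EFBD; invert → 0xACB7904880471042; add 1 → 0xACB7904880471043.
Split into bytes (most-significant first): AC B7 90 48 80 47 10 43.
In big-endian order the high byte comes first in memory.
So the memory order matches the most-significant-first order: AC B7 90 48 80 47 10 43.

AC B7 90 48 80 47 10 43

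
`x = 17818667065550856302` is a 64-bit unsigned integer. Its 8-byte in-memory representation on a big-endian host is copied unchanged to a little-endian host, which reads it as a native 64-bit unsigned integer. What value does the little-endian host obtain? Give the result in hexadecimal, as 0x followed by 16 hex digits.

0x6E601CED499F48F7

17818667065550856302 in 64-bit hexadecimal is 0xF7489F49ED1C606E.
Stored big-endian, the bytes at ascending addresses are F7 48 9F 49 ED 1C 60 6E.
Read back as little-endian, the first byte is least significant, giving 0x6E601CED499F48F7.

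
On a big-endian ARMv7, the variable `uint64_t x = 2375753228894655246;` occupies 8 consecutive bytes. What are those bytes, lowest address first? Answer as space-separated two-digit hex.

2375753228894655246 in hexadecimal, padded to 64 bits, is 0x20F85EF97240D30E.
Split into bytes (most-significant first): 20 F8 5E F9 72 40 D3 0E.
Big-endian: lowest address holds the most-significant byte.
So the memory order matches the most-significant-first order: 20 F8 5E F9 72 40 D3 0E.

20 F8 5E F9 72 40 D3 0E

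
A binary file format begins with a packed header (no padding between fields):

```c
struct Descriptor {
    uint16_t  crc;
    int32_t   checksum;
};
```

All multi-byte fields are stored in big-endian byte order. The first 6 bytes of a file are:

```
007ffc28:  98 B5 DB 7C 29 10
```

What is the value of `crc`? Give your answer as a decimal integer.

`crc` is the first field, at byte offset 0, occupying 2 bytes.
Bytes at offsets 0..1: 98 B5.
Big-endian stores the most-significant byte at the lowest address.
The bytes are already most-significant first: 0x98B5.
0x98B5 = 39093.

39093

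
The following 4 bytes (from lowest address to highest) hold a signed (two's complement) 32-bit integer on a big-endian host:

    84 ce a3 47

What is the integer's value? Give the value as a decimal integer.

-2066832569

Big-endian: lowest address holds the most-significant byte.
The bytes are already most-significant first: 0x84CEA347.
Top bit is set, so as a signed 32-bit value this is 0x84CEA347 − 2^32 = -2066832569.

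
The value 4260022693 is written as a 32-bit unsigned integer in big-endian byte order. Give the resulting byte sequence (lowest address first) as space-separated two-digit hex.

FD EA C9 A5

4260022693 in hexadecimal, padded to 32 bits, is 0xFDEAC9A5.
Split into bytes (most-significant first): FD EA C9 A5.
Big-endian: lowest address holds the most-significant byte.
So the memory order matches the most-significant-first order: FD EA C9 A5.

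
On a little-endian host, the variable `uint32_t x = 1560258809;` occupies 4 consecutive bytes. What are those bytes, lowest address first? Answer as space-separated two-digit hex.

1560258809 in hexadecimal, padded to 32 bits, is 0x5CFFA8F9.
Split into bytes (most-significant first): 5C FF A8 F9.
In little-endian order the low byte comes first in memory.
So at ascending addresses the bytes are F9 A8 FF 5C.

F9 A8 FF 5C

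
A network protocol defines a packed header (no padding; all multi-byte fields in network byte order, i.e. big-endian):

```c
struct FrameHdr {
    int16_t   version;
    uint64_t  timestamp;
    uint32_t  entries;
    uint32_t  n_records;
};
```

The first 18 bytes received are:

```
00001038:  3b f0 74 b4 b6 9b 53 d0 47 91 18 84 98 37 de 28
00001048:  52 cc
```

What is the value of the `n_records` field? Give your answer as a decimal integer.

`n_records` follows `version` (2 B), `timestamp` (8 B), `entries` (4 B), so it starts at offset 2 + 8 + 4 = 14 and occupies 4 bytes.
Bytes at offsets 14..17: DE 28 52 CC.
In big-endian order the high byte comes first in memory.
The bytes are already most-significant first: 0xDE2852CC.
0xDE2852CC = 3727184588.

3727184588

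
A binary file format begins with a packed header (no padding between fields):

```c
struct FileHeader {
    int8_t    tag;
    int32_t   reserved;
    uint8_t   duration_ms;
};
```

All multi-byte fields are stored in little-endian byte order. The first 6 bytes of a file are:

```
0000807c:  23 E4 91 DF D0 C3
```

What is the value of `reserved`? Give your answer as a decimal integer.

-790654492

`reserved` follows `tag` (1 byte), so it starts at byte offset 1 and occupies 4 bytes.
Bytes at offsets 1..4: E4 91 DF D0.
In little-endian order the low byte comes first in memory.
Reassemble most-significant byte first: D0 DF 91 E4 → 0xD0DF91E4.
Top bit is set, so as a signed 32-bit value this is 0xD0DF91E4 − 2^32 = -790654492.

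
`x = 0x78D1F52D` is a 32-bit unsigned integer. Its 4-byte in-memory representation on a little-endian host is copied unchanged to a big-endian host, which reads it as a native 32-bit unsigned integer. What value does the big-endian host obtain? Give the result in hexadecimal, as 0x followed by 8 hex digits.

0x2DF5D178

Stored little-endian, the bytes at ascending addresses are 2D F5 D1 78.
Read back as big-endian, the last byte is least significant, giving 0x2DF5D178.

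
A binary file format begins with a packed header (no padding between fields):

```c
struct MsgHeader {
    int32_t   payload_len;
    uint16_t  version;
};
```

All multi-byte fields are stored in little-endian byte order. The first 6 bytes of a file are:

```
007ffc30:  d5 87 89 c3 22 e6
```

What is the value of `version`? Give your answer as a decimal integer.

58914

`version` follows `payload_len` (4 bytes), so it starts at byte offset 4 and occupies 2 bytes.
Bytes at offsets 4..5: 22 E6.
Little-endian stores the least-significant byte at the lowest address.
Reassemble most-significant byte first: E6 22 → 0xE622.
0xE622 = 58914.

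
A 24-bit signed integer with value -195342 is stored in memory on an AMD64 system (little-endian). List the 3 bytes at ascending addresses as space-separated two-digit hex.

Two's complement of -195342 in 24 bits: 195342 = 0x02FB0E; invert → 0xFD04F1; add 1 → 0xFD04F2.
Split into bytes (most-significant first): FD 04 F2.
Little-endian: lowest address holds the least-significant byte.
So at ascending addresses the bytes are F2 04 FD.

F2 04 FD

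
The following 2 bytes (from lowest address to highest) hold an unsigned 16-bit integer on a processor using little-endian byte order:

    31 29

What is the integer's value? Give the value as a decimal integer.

10545

In little-endian order the low byte comes first in memory.
Reassemble most-significant byte first: 29 31 → 0x2931.
0x2931 = 10545.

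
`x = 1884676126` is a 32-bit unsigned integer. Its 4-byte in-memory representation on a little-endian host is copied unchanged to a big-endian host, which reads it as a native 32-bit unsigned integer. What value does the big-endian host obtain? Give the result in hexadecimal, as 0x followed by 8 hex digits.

1884676126 in 32-bit hexadecimal is 0x7055E01E.
Stored little-endian, the bytes at ascending addresses are 1E E0 55 70.
Read back as big-endian, the last byte is least significant, giving 0x1EE05570.

0x1EE05570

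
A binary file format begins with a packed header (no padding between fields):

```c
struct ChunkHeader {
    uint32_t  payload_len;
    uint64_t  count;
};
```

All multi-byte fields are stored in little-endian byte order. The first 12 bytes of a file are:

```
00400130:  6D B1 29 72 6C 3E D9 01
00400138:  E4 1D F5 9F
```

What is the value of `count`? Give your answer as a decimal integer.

11526151686445416044

`count` follows `payload_len` (4 bytes), so it starts at byte offset 4 and occupies 8 bytes.
Bytes at offsets 4..11: 6C 3E D9 01 E4 1D F5 9F.
In little-endian order the low byte comes first in memory.
Reassemble most-significant byte first: 9F F5 1D E4 01 D9 3E 6C → 0x9FF51DE401D93E6C.
0x9FF51DE401D93E6C = 11526151686445416044.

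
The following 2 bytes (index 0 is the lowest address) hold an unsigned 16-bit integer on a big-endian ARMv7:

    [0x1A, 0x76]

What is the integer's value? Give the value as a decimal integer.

6774

Big-endian: lowest address holds the most-significant byte.
The bytes are already most-significant first: 0x1A76.
0x1A76 = 6774.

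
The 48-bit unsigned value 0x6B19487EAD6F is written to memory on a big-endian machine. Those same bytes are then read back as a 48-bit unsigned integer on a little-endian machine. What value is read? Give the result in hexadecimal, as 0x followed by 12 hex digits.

0x6FAD7E48196B

Stored big-endian, the bytes at ascending addresses are 6B 19 48 7E AD 6F.
Read back as little-endian, the first byte is least significant, giving 0x6FAD7E48196B.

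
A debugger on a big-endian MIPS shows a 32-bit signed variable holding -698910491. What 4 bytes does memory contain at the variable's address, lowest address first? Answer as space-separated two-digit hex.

Two's complement of -698910491 in 32 bits: 698910491 = 0x29A8871B; invert → 0xD65778E4; add 1 → 0xD65778E5.
Split into bytes (most-significant first): D6 57 78 E5.
Big-endian: lowest address holds the most-significant byte.
So the memory order matches the most-significant-first order: D6 57 78 E5.

D6 57 78 E5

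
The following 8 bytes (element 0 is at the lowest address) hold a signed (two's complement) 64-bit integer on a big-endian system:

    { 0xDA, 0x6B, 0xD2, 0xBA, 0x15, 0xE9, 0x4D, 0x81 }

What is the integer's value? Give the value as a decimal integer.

Big-endian stores the most-significant byte at the lowest address.
The bytes are already most-significant first: 0xDA6BD2BA15E94D81.
Top bit is set, so as a signed 64-bit value this is 0xDA6BD2BA15E94D81 − 2^64 = -2707839054259860095.

-2707839054259860095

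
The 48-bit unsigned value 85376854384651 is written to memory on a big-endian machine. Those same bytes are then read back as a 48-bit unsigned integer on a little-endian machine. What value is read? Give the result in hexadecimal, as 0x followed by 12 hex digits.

85376854384651 in 48-bit hexadecimal is 0x4DA65913E00B.
Stored big-endian, the bytes at ascending addresses are 4D A6 59 13 E0 0B.
Read back as little-endian, the first byte is least significant, giving 0x0BE01359A64D.

0x0BE01359A64D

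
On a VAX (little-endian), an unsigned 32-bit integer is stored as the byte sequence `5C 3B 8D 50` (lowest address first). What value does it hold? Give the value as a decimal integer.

1351433052

Little-endian stores the least-significant byte at the lowest address.
Reassemble most-significant byte first: 50 8D 3B 5C → 0x508D3B5C.
0x508D3B5C = 1351433052.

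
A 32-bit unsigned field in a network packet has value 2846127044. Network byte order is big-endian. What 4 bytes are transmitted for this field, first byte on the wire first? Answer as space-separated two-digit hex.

2846127044 in hexadecimal, padded to 32 bits, is 0xA9A473C4.
Split into bytes (most-significant first): A9 A4 73 C4.
Big-endian: lowest address holds the most-significant byte.
So the memory order matches the most-significant-first order: A9 A4 73 C4.

A9 A4 73 C4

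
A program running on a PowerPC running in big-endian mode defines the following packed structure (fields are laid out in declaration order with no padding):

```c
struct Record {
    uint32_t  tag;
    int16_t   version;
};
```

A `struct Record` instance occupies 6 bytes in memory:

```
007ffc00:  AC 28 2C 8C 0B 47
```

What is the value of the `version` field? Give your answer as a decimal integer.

`version` follows `tag` (4 bytes), so it starts at byte offset 4 and occupies 2 bytes.
Bytes at offsets 4..5: 0B 47.
Big-endian: lowest address holds the most-significant byte.
The bytes are already most-significant first: 0x0B47.
0x0B47 = 2887.

2887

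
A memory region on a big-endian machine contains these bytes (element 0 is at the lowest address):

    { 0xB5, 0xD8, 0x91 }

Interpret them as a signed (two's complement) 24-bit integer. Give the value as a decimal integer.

In big-endian order the high byte comes first in memory.
The bytes are already most-significant first: 0xB5D891.
Top bit is set, so as a signed 24-bit value this is 0xB5D891 − 2^24 = -4859759.

-4859759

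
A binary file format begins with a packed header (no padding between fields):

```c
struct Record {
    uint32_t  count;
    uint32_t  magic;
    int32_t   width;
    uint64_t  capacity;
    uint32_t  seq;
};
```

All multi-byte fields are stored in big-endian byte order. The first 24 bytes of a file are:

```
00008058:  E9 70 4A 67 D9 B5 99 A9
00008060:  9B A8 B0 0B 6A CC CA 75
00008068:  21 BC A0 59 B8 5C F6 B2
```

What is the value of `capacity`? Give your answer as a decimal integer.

7695748467695329369

`capacity` follows `count` (4 B), `magic` (4 B), `width` (4 B), so it starts at offset 4 + 4 + 4 = 12 and occupies 8 bytes.
Bytes at offsets 12..19: 6A CC CA 75 21 BC A0 59.
Big-endian: lowest address holds the most-significant byte.
The bytes are already most-significant first: 0x6ACCCA7521BCA059.
0x6ACCCA7521BCA059 = 7695748467695329369.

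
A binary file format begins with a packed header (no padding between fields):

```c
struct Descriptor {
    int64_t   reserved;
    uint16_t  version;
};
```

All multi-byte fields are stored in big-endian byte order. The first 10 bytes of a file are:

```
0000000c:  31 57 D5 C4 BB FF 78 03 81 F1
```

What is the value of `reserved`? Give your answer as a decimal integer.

3555545471776684035

`reserved` is the first field, at byte offset 0, occupying 8 bytes.
Bytes at offsets 0..7: 31 57 D5 C4 BB FF 78 03.
In big-endian order the high byte comes first in memory.
The bytes are already most-significant first: 0x3157D5C4BBFF7803.
0x3157D5C4BBFF7803 = 3555545471776684035.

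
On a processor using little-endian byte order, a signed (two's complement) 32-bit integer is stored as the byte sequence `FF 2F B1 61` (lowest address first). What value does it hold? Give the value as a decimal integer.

Little-endian stores the least-significant byte at the lowest address.
Reassemble most-significant byte first: 61 B1 2F FF → 0x61B12FFF.
0x61B12FFF = 1639002111.

1639002111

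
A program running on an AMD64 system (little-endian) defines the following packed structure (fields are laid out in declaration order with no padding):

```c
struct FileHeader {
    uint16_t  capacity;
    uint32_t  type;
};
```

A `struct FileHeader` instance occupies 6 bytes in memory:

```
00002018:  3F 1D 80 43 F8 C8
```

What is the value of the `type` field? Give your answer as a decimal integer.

`type` follows `capacity` (2 bytes), so it starts at byte offset 2 and occupies 4 bytes.
Bytes at offsets 2..5: 80 43 F8 C8.
In little-endian order the low byte comes first in memory.
Reassemble most-significant byte first: C8 F8 43 80 → 0xC8F84380.
0xC8F84380 = 3371713408.

3371713408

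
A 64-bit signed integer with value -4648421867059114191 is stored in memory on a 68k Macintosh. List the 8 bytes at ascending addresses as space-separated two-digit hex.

Two's complement of -4648421867059114191 in 64 bits: 4648421867059114191 = 0x4082830F483770CF; invert → 0xBF7D7CF0B7C88F30; add 1 → 0xBF7D7CF0B7C88F31.
Split into bytes (most-significant first): BF 7D 7C F0 B7 C8 8F 31.
Big-endian: lowest address holds the most-significant byte.
So the memory order matches the most-significant-first order: BF 7D 7C F0 B7 C8 8F 31.

BF 7D 7C F0 B7 C8 8F 31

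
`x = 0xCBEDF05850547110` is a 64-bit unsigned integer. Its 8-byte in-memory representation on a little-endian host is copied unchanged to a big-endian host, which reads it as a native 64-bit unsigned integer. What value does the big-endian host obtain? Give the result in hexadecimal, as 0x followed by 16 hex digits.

Stored little-endian, the bytes at ascending addresses are 10 71 54 50 58 F0 ED CB.
Read back as big-endian, the last byte is least significant, giving 0x1071545058F0EDCB.

0x1071545058F0EDCB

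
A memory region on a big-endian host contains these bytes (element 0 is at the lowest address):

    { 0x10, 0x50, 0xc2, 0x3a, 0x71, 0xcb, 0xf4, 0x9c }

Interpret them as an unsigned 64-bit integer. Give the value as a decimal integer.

Big-endian stores the most-significant byte at the lowest address.
The bytes are already most-significant first: 0x1050C23A71CBF49C.
0x1050C23A71CBF49C = 1175653059016783004.

1175653059016783004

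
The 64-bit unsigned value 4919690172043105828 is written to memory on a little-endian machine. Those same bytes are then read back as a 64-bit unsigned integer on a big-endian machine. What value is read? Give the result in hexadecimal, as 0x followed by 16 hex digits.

4919690172043105828 in 64-bit hexadecimal is 0x44464025559C1624.
Stored little-endian, the bytes at ascending addresses are 24 16 9C 55 25 40 46 44.
Read back as big-endian, the last byte is least significant, giving 0x24169C5525404644.

0x24169C5525404644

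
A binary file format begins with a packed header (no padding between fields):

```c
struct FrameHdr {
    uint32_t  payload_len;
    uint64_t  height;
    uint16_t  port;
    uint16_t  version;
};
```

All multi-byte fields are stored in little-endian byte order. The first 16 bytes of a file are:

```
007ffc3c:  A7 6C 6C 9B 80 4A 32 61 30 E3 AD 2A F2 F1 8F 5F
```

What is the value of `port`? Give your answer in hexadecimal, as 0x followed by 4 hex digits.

`port` follows `payload_len` (4 B), `height` (8 B), so it starts at offset 4 + 8 = 12 and occupies 2 bytes.
Bytes at offsets 12..13: F2 F1.
Little-endian: lowest address holds the least-significant byte.
Reassemble most-significant byte first: F1 F2 → 0xF1F2.

0xF1F2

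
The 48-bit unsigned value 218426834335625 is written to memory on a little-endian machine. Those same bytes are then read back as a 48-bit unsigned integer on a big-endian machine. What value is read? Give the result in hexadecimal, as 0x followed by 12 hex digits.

0x89B7DE75A8C6

218426834335625 in 48-bit hexadecimal is 0xC6A875DEB789.
Stored little-endian, the bytes at ascending addresses are 89 B7 DE 75 A8 C6.
Read back as big-endian, the last byte is least significant, giving 0x89B7DE75A8C6.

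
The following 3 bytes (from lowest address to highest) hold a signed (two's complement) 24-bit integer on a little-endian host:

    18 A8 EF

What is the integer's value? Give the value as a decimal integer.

-1071080

Little-endian stores the least-significant byte at the lowest address.
Reassemble most-significant byte first: EF A8 18 → 0xEFA818.
Top bit is set, so as a signed 24-bit value this is 0xEFA818 − 2^24 = -1071080.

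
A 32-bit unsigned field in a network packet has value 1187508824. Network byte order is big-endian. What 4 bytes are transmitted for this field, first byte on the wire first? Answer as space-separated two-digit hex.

1187508824 in hexadecimal, padded to 32 bits, is 0x46C7F258.
Split into bytes (most-significant first): 46 C7 F2 58.
Big-endian stores the most-significant byte at the lowest address.
So the memory order matches the most-significant-first order: 46 C7 F2 58.

46 C7 F2 58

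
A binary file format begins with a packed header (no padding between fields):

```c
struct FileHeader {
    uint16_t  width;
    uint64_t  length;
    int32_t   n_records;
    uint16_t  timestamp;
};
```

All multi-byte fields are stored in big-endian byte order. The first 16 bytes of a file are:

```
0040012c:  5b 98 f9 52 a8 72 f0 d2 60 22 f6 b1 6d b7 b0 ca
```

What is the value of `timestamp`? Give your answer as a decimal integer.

`timestamp` follows `width` (2 B), `length` (8 B), `n_records` (4 B), so it starts at offset 2 + 8 + 4 = 14 and occupies 2 bytes.
Bytes at offsets 14..15: B0 CA.
Big-endian: lowest address holds the most-significant byte.
The bytes are already most-significant first: 0xB0CA.
0xB0CA = 45258.

45258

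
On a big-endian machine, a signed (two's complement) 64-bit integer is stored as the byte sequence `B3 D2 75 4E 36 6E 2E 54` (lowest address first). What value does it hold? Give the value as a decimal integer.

-5489196017030123948

Big-endian stores the most-significant byte at the lowest address.
The bytes are already most-significant first: 0xB3D2754E366E2E54.
Top bit is set, so as a signed 64-bit value this is 0xB3D2754E366E2E54 − 2^64 = -5489196017030123948.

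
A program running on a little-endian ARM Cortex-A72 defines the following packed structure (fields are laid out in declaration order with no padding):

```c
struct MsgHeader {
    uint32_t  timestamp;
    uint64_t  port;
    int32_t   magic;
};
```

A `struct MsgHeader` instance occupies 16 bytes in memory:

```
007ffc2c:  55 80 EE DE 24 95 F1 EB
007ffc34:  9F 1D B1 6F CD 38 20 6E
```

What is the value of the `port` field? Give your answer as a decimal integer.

8048246581783270692

`port` follows `timestamp` (4 bytes), so it starts at byte offset 4 and occupies 8 bytes.
Bytes at offsets 4..11: 24 95 F1 EB 9F 1D B1 6F.
Little-endian: lowest address holds the least-significant byte.
Reassemble most-significant byte first: 6F B1 1D 9F EB F1 95 24 → 0x6FB11D9FEBF19524.
0x6FB11D9FEBF19524 = 8048246581783270692.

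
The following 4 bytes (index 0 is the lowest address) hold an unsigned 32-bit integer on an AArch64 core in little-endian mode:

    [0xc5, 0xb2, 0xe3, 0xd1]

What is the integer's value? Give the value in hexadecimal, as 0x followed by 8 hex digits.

0xD1E3B2C5

In little-endian order the low byte comes first in memory.
Reassemble most-significant byte first: D1 E3 B2 C5 → 0xD1E3B2C5.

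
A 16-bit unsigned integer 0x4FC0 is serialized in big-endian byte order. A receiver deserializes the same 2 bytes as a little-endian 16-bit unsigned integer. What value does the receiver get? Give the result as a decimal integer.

49231

Stored big-endian, the bytes at ascending addresses are 4F C0.
Read back as little-endian, the first byte is least significant, giving 0xC04F.
0xC04F = 49231.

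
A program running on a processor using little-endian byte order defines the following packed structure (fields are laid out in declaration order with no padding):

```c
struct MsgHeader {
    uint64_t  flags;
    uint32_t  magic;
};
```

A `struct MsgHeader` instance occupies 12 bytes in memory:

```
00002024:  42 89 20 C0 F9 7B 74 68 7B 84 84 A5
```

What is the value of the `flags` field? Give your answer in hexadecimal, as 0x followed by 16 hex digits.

`flags` is the first field, at byte offset 0, occupying 8 bytes.
Bytes at offsets 0..7: 42 89 20 C0 F9 7B 74 68.
Little-endian stores the least-significant byte at the lowest address.
Reassemble most-significant byte first: 68 74 7B F9 C0 20 89 42 → 0x68747BF9C0208942.

0x68747BF9C0208942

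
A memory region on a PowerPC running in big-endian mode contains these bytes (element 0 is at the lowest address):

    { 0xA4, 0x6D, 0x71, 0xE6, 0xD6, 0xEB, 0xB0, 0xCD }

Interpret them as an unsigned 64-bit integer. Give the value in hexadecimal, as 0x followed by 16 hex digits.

0xA46D71E6D6EBB0CD

In big-endian order the high byte comes first in memory.
The bytes are already most-significant first: 0xA46D71E6D6EBB0CD.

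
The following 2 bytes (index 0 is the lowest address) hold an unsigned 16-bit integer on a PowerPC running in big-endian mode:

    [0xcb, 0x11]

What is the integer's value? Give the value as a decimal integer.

51985

In big-endian order the high byte comes first in memory.
The bytes are already most-significant first: 0xCB11.
0xCB11 = 51985.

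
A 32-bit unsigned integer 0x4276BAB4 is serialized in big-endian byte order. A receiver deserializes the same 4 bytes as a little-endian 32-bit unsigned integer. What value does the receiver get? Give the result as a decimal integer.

Stored big-endian, the bytes at ascending addresses are 42 76 BA B4.
Read back as little-endian, the first byte is least significant, giving 0xB4BA7642.
0xB4BA7642 = 3032118850.

3032118850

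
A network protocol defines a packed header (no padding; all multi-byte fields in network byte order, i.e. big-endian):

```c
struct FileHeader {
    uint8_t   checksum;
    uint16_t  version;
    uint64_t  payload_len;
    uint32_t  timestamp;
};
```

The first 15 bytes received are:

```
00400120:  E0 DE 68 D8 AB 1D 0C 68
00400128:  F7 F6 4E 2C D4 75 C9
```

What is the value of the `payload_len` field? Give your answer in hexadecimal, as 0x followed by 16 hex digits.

`payload_len` follows `checksum` (1 B), `version` (2 B), so it starts at offset 1 + 2 = 3 and occupies 8 bytes.
Bytes at offsets 3..10: D8 AB 1D 0C 68 F7 F6 4E.
In big-endian order the high byte comes first in memory.
The bytes are already most-significant first: 0xD8AB1D0C68F7F64E.

0xD8AB1D0C68F7F64E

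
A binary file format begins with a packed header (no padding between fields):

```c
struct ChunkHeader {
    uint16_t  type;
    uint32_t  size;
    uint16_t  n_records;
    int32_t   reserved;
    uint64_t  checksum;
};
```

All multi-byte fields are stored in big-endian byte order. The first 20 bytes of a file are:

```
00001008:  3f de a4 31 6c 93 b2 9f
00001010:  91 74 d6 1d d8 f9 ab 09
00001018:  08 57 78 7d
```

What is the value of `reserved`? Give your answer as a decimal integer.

`reserved` follows `type` (2 B), `size` (4 B), `n_records` (2 B), so it starts at offset 2 + 4 + 2 = 8 and occupies 4 bytes.
Bytes at offsets 8..11: 91 74 D6 1D.
Big-endian: lowest address holds the most-significant byte.
The bytes are already most-significant first: 0x9174D61D.
Top bit is set, so as a signed 32-bit value this is 0x9174D61D − 2^32 = -1854613987.

-1854613987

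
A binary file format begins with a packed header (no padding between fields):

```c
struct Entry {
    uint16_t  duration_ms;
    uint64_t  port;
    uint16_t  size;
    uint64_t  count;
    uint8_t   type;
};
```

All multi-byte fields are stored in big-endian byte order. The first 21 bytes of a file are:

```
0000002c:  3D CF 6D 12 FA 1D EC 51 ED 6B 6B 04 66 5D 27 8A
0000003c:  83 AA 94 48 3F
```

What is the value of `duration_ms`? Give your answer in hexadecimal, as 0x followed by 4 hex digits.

0x3DCF

`duration_ms` is the first field, at byte offset 0, occupying 2 bytes.
Bytes at offsets 0..1: 3D CF.
Big-endian stores the most-significant byte at the lowest address.
The bytes are already most-significant first: 0x3DCF.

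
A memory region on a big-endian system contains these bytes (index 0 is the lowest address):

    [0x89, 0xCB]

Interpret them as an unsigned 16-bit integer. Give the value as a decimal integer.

35275

In big-endian order the high byte comes first in memory.
The bytes are already most-significant first: 0x89CB.
0x89CB = 35275.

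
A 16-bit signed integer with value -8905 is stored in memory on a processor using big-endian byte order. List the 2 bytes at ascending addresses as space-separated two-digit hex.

DD 37

Two's complement of -8905 in 16 bits: 8905 = 0x22C9; invert → 0xDD36; add 1 → 0xDD37.
Split into bytes (most-significant first): DD 37.
In big-endian order the high byte comes first in memory.
So the memory order matches the most-significant-first order: DD 37.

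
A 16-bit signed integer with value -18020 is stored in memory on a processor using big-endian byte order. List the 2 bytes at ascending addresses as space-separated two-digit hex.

Two's complement of -18020 in 16 bits: 18020 = 0x4664; invert → 0xB99B; add 1 → 0xB99C.
Split into bytes (most-significant first): B9 9C.
In big-endian order the high byte comes first in memory.
So the memory order matches the most-significant-first order: B9 9C.

B9 9C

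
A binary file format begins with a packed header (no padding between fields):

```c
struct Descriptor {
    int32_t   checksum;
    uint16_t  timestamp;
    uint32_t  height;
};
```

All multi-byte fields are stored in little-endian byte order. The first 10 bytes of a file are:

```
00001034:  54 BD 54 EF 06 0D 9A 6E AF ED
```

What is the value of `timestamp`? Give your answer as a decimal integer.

`timestamp` follows `checksum` (4 bytes), so it starts at byte offset 4 and occupies 2 bytes.
Bytes at offsets 4..5: 06 0D.
In little-endian order the low byte comes first in memory.
Reassemble most-significant byte first: 0D 06 → 0x0D06.
0x0D06 = 3334.

3334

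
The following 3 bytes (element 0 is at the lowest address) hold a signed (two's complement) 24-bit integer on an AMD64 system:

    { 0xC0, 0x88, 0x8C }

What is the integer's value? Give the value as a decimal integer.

-7567168

Little-endian stores the least-significant byte at the lowest address.
Reassemble most-significant byte first: 8C 88 C0 → 0x8C88C0.
Top bit is set, so as a signed 24-bit value this is 0x8C88C0 − 2^24 = -7567168.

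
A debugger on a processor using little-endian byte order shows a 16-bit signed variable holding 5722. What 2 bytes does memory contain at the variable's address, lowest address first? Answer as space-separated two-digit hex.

5A 16

5722 in hexadecimal, padded to 16 bits, is 0x165A.
Split into bytes (most-significant first): 16 5A.
In little-endian order the low byte comes first in memory.
So at ascending addresses the bytes are 5A 16.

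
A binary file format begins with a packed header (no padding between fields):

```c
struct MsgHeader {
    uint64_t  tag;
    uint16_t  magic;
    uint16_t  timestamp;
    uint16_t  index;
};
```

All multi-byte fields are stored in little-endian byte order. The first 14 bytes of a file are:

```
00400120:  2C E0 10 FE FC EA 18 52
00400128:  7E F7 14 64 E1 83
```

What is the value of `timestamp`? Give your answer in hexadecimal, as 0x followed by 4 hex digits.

`timestamp` follows `tag` (8 B), `magic` (2 B), so it starts at offset 8 + 2 = 10 and occupies 2 bytes.
Bytes at offsets 10..11: 14 64.
Little-endian: lowest address holds the least-significant byte.
Reassemble most-significant byte first: 64 14 → 0x6414.

0x6414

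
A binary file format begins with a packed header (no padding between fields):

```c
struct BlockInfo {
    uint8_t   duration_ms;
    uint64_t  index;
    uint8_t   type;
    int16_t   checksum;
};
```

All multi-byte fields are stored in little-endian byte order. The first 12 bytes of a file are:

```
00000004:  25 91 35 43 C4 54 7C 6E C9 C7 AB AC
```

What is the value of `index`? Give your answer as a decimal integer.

14514675352573523345

`index` follows `duration_ms` (1 byte), so it starts at byte offset 1 and occupies 8 bytes.
Bytes at offsets 1..8: 91 35 43 C4 54 7C 6E C9.
Little-endian: lowest address holds the least-significant byte.
Reassemble most-significant byte first: C9 6E 7C 54 C4 43 35 91 → 0xC96E7C54C4433591.
0xC96E7C54C4433591 = 14514675352573523345.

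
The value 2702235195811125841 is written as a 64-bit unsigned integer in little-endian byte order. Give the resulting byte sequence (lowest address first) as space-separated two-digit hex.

51 5A E1 F1 97 44 80 25

2702235195811125841 in hexadecimal, padded to 64 bits, is 0x25804497F1E15A51.
Split into bytes (most-significant first): 25 80 44 97 F1 E1 5A 51.
Little-endian: lowest address holds the least-significant byte.
So at ascending addresses the bytes are 51 5A E1 F1 97 44 80 25.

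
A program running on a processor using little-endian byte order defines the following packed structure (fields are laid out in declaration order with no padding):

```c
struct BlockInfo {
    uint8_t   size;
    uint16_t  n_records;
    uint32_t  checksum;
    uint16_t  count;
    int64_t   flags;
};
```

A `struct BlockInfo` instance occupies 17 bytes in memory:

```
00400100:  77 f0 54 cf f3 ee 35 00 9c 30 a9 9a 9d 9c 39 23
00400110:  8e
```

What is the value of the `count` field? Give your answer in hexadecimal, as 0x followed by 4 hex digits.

0x9C00

`count` follows `size` (1 B), `n_records` (2 B), `checksum` (4 B), so it starts at offset 1 + 2 + 4 = 7 and occupies 2 bytes.
Bytes at offsets 7..8: 00 9C.
Little-endian stores the least-significant byte at the lowest address.
Reassemble most-significant byte first: 9C 00 → 0x9C00.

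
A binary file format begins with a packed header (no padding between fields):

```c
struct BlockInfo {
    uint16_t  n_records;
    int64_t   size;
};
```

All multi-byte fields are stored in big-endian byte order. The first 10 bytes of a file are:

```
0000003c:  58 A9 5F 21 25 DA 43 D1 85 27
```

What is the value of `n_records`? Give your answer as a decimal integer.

22697

`n_records` is the first field, at byte offset 0, occupying 2 bytes.
Bytes at offsets 0..1: 58 A9.
Big-endian: lowest address holds the most-significant byte.
The bytes are already most-significant first: 0x58A9.
0x58A9 = 22697.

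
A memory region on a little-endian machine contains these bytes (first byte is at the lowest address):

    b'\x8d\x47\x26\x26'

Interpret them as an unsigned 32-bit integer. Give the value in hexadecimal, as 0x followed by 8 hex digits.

Little-endian: lowest address holds the least-significant byte.
Reassemble most-significant byte first: 26 26 47 8D → 0x2626478D.

0x2626478D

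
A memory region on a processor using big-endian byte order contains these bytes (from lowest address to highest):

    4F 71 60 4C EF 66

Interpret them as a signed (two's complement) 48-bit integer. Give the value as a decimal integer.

87348365553510

Big-endian stores the most-significant byte at the lowest address.
The bytes are already most-significant first: 0x4F71604CEF66.
0x4F71604CEF66 = 87348365553510.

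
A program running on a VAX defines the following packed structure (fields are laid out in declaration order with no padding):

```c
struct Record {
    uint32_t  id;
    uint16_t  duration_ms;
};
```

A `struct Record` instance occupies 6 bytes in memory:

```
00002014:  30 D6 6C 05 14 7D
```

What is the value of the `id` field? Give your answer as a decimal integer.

`id` is the first field, at byte offset 0, occupying 4 bytes.
Bytes at offsets 0..3: 30 D6 6C 05.
In little-endian order the low byte comes first in memory.
Reassemble most-significant byte first: 05 6C D6 30 → 0x056CD630.
0x056CD630 = 91018800.

91018800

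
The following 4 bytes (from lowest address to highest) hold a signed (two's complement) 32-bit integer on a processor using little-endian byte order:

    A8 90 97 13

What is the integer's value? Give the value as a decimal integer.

328700072

In little-endian order the low byte comes first in memory.
Reassemble most-significant byte first: 13 97 90 A8 → 0x139790A8.
0x139790A8 = 328700072.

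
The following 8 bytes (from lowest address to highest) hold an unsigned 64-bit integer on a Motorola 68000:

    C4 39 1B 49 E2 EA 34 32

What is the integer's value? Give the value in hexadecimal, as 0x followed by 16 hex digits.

0xC4391B49E2EA3432

In big-endian order the high byte comes first in memory.
The bytes are already most-significant first: 0xC4391B49E2EA3432.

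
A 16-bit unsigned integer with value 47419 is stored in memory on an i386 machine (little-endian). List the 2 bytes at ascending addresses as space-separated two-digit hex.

47419 in hexadecimal, padded to 16 bits, is 0xB93B.
Split into bytes (most-significant first): B9 3B.
In little-endian order the low byte comes first in memory.
So at ascending addresses the bytes are 3B B9.

3B B9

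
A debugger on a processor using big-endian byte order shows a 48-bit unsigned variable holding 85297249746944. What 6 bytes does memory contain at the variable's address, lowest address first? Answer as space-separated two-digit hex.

85297249746944 in hexadecimal, padded to 48 bits, is 0x4D93D0458000.
Split into bytes (most-significant first): 4D 93 D0 45 80 00.
Big-endian stores the most-significant byte at the lowest address.
So the memory order matches the most-significant-first order: 4D 93 D0 45 80 00.

4D 93 D0 45 80 00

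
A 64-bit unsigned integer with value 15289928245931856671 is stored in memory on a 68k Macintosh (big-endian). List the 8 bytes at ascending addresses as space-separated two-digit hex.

15289928245931856671 in hexadecimal, padded to 64 bits, is 0xD430BCBAEBFAD31F.
Split into bytes (most-significant first): D4 30 BC BA EB FA D3 1F.
Big-endian stores the most-significant byte at the lowest address.
So the memory order matches the most-significant-first order: D4 30 BC BA EB FA D3 1F.

D4 30 BC BA EB FA D3 1F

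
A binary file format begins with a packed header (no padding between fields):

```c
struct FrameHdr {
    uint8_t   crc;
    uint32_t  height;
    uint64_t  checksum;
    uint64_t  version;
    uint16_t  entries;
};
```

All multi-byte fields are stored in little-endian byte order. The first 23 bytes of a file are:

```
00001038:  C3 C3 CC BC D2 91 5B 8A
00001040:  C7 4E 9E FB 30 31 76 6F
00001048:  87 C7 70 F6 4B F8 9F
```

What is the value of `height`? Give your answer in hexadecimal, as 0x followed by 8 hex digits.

`height` follows `crc` (1 byte), so it starts at byte offset 1 and occupies 4 bytes.
Bytes at offsets 1..4: C3 CC BC D2.
In little-endian order the low byte comes first in memory.
Reassemble most-significant byte first: D2 BC CC C3 → 0xD2BCCCC3.

0xD2BCCCC3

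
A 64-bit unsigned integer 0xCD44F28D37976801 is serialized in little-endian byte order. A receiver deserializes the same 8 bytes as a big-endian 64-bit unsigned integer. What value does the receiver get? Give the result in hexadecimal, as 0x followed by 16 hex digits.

0x016897378DF244CD

Stored little-endian, the bytes at ascending addresses are 01 68 97 37 8D F2 44 CD.
Read back as big-endian, the last byte is least significant, giving 0x016897378DF244CD.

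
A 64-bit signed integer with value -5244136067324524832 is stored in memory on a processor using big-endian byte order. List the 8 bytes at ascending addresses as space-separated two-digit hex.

Two's complement of -5244136067324524832 in 64 bits: 5244136067324524832 = 0x48C6E9F7F6B13920; invert → 0xB7391608094EC6DF; add 1 → 0xB7391608094EC6E0.
Split into bytes (most-significant first): B7 39 16 08 09 4E C6 E0.
Big-endian: lowest address holds the most-significant byte.
So the memory order matches the most-significant-first order: B7 39 16 08 09 4E C6 E0.

B7 39 16 08 09 4E C6 E0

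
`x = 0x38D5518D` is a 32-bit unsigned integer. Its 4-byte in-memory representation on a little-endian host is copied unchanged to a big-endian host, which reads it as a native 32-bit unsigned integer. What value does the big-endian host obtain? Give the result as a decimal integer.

2370950456

Stored little-endian, the bytes at ascending addresses are 8D 51 D5 38.
Read back as big-endian, the last byte is least significant, giving 0x8D51D538.
0x8D51D538 = 2370950456.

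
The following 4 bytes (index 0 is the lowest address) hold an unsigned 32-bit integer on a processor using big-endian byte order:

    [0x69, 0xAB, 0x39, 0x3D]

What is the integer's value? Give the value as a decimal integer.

Big-endian stores the most-significant byte at the lowest address.
The bytes are already most-significant first: 0x69AB393D.
0x69AB393D = 1772828989.

1772828989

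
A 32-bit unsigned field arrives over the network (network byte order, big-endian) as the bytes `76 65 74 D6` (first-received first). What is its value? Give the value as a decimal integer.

1986360534

Big-endian stores the most-significant byte at the lowest address.
The bytes are already most-significant first: 0x766574D6.
0x766574D6 = 1986360534.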